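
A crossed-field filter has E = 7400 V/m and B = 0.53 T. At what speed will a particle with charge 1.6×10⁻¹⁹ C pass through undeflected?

v = 1.4×10⁴ m/s

Zero net Lorentz force requires |qE| = |q v×B|, i.e. E = vB.
v = E/B = 7400/0.53 = 1.4×10⁴ m/s.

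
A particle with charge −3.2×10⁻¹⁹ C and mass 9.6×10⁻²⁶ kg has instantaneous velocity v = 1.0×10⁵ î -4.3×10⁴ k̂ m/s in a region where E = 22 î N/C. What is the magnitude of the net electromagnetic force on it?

|F| ≈ 7.04×10⁻¹⁸ N

Only an electric field acts, so F = qE = (−3.2×10⁻¹⁹ C)·(22.0, 0, 0) = (-7.04×10⁻¹⁸, 0, 0) N.
|F| = 7.04×10⁻¹⁸ N.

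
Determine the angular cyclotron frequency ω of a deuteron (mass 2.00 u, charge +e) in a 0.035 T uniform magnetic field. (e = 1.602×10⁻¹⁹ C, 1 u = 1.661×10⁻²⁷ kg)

ω ≈ 1.7×10⁶ rad/s

ω = |q|B/m.
ω = (1.602×10⁻¹⁹)(0.035)/3.322×10⁻²⁷ ≈ 1.7×10⁶ rad/s.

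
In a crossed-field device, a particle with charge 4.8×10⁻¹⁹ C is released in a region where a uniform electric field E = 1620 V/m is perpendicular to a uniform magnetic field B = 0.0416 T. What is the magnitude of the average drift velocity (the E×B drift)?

The steady drift has the magnetic force balancing the electric force, so v_d = E/B.
v_d = 1620/0.0416 = 3.89×10⁴ m/s.

v_d ≈ 3.89×10⁴ m/s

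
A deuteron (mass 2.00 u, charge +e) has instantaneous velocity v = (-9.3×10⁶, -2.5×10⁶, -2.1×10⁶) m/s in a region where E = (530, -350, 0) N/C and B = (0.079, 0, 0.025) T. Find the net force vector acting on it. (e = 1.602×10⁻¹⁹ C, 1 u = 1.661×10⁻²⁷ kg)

F ≈ (-9.93×10⁻¹⁵, 1.06×10⁻¹⁴, 3.16×10⁻¹⁴) N

v×B = (-6.25×10⁴, 6.66×10⁴, 1.98×10⁵) N/C.
E + v×B = (-6.20×10⁴, 6.62×10⁴, 1.98×10⁵) N/C.
F = q(E + v×B) = (1.602×10⁻¹⁹ C)·(-6.20×10⁴, 6.62×10⁴, 1.98×10⁵) = (-9.93×10⁻¹⁵, 1.06×10⁻¹⁴, 3.16×10⁻¹⁴) N.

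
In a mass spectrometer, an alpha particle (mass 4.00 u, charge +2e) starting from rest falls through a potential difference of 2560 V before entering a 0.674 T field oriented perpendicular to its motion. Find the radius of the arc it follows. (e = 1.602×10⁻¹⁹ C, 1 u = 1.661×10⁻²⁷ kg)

r ≈ 0.0153 m

Acceleration: |q|V = ½mv² ⇒ v = √(2|q|V/m) = √(2·3.204×10⁻¹⁹·2560/6.644×10⁻²⁷) ≈ 4.969×10⁵ m/s.
In the field: r = mv/(|q|B) = (6.644×10⁻²⁷)(4.969×10⁵)/((3.204×10⁻¹⁹)(0.674)) ≈ 0.0153 m.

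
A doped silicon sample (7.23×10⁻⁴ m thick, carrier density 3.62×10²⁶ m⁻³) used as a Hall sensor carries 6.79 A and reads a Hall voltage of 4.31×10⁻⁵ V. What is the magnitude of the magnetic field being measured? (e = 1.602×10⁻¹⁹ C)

B ≈ 0.266 T

From V_H = IB/(n e t), B = V_H n e t / I.
B = (4.31×10⁻⁵)(3.62×10²⁶)(1.602×10⁻¹⁹)(7.23×10⁻⁴)/6.79 ≈ 0.266 T.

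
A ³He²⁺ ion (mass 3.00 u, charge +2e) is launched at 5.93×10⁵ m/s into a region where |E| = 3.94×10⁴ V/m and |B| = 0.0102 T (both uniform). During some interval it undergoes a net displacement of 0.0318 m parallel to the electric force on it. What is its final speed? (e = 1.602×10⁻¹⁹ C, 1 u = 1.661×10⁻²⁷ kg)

v_f ≈ 7.16×10⁵ m/s

B does no work; ΔKE = |q|E d.
½mv_f² = ½mv₀² + |q|Ed = ½(4.983×10⁻²⁷)(5.93×10⁵)² + (3.204×10⁻¹⁹)(3.94×10⁴)(0.0318) ≈ 8.761×10⁻¹⁶ J + 4.014×10⁻¹⁶ J ≈ 1.278×10⁻¹⁵ J.
v_f = √(2·1.278×10⁻¹⁵/4.983×10⁻²⁷) ≈ 7.16×10⁵ m/s.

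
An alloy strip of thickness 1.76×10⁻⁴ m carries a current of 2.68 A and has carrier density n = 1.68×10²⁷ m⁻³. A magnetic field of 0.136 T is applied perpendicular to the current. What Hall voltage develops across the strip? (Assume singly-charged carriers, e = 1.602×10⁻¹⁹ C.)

V_H = IB/(n e t).
V_H = (2.68)(0.136)/((1.68×10²⁷)(1.602×10⁻¹⁹)(1.76×10⁻⁴)) ≈ 7.69×10⁻⁶ V.

V_H ≈ 7.69×10⁻⁶ V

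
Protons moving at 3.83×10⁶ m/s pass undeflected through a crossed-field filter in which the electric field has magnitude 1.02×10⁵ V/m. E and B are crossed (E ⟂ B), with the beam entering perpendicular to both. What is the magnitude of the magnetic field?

Balance of forces in the selector: qE = qvB ⇒ B = E/v.
B = 1.02×10⁵/3.83×10⁶ = 0.0266 T.

B = 0.0266 T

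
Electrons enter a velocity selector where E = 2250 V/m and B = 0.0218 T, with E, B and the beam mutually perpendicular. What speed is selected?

Zero net Lorentz force requires |qE| = |q v×B|, i.e. E = vB.
v = E/B = 2250/0.0218 = 1.03×10⁵ m/s.

v = 1.03×10⁵ m/s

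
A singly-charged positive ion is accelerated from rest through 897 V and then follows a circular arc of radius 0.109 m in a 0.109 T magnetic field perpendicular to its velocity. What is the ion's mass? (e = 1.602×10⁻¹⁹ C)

m ≈ 1.26×10⁻²⁶ kg

Combine |q|V = ½mv² and r = mv/(|q|B): eliminate v to get m = qB²r²/(2V).
m = (1.602×10⁻¹⁹)(0.109)²(0.109)²/(2·897) ≈ 1.26×10⁻²⁶ kg.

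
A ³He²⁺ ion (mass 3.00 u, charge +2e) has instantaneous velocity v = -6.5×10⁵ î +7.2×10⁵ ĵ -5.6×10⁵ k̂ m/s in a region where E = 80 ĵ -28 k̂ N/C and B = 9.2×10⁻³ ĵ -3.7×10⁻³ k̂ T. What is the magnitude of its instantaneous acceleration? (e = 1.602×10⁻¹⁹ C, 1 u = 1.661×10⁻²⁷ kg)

v×B = (2490, -2400, -5980) N/C.
E + v×B = (2490, -2320, -6010) N/C.
F = q(E + v×B) = (3.204×10⁻¹⁹ C)·(2490, -2320, -6010) = (7.97×10⁻¹⁶, -7.45×10⁻¹⁶, -1.92×10⁻¹⁵) N.
|a| = |F|/m = 2.213×10⁻¹⁵/4.983×10⁻²⁷ ≈ 4.44×10¹¹ m/s².

|a| ≈ 4.44×10¹¹ m/s²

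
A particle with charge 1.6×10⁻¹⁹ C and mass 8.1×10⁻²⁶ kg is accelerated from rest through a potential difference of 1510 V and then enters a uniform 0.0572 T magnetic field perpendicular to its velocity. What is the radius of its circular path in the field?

Acceleration: |q|V = ½mv² ⇒ v = √(2|q|V/m) = √(2·1.6×10⁻¹⁹·1510/8.1×10⁻²⁶) ≈ 7.724×10⁴ m/s.
In the field: r = mv/(|q|B) = (8.1×10⁻²⁶)(7.724×10⁴)/((1.6×10⁻¹⁹)(0.0572)) ≈ 0.684 m.

r ≈ 0.684 m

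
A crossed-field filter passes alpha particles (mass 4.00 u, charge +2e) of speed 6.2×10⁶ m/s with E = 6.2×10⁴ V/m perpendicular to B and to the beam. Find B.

Balance of forces in the selector: qE = qvB ⇒ B = E/v.
B = 6.2×10⁴/6.2×10⁶ = 0.010 T.

B = 0.010 T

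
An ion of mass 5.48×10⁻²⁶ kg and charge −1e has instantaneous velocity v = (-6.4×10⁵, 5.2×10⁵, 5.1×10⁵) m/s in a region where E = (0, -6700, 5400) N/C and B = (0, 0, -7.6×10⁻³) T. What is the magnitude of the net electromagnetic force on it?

|F| ≈ 2.14×10⁻¹⁵ N

v×B = (-3950, -4860, 0) N/C.
E + v×B = (-3950, -1.16×10⁴, 5400) N/C.
F = q(E + v×B) = (−1.602×10⁻¹⁹ C)·(-3950, -1.16×10⁴, 5400) = (6.33×10⁻¹⁶, 1.85×10⁻¹⁵, -8.65×10⁻¹⁶) N.
|F| = 2.14×10⁻¹⁵ N.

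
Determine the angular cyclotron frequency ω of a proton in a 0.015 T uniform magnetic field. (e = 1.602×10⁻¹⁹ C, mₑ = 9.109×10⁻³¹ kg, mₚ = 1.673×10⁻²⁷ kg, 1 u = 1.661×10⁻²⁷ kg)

ω = |q|B/m.
ω = (1.602×10⁻¹⁹)(0.015)/1.673×10⁻²⁷ ≈ 1.4×10⁶ rad/s.

ω ≈ 1.4×10⁶ rad/s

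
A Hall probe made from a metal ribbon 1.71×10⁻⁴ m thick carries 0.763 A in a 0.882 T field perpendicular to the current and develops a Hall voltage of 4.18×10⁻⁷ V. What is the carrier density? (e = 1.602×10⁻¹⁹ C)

n ≈ 5.88×10²⁸ m⁻³

From V_H = IB/(n e t), n = IB/(V_H e t).
n = (0.763)(0.882)/((4.18×10⁻⁷)(1.602×10⁻¹⁹)(1.71×10⁻⁴)) ≈ 5.88×10²⁸ m⁻³.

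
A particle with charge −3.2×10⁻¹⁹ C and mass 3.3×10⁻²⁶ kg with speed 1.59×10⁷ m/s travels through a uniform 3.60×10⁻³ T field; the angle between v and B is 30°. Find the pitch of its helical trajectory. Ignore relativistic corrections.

p ≈ 2480 m

v∥ = v cosθ = 1.59×10⁷·cos30° ≈ 1.377×10⁷ m/s.
T = 2πm/(|q|B) = 2π(3.3×10⁻²⁶)/((3.2×10⁻¹⁹)(3.60×10⁻³)) ≈ 1.800×10⁻⁴ s.
pitch = v∥ T = (1.377×10⁷)(1.800×10⁻⁴) ≈ 2480 m.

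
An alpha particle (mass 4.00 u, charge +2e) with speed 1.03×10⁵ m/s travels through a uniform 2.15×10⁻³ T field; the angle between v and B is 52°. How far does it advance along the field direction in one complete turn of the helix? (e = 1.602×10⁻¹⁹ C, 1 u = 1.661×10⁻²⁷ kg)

p ≈ 3.84 m

v∥ = v cosθ = 1.03×10⁵·cos52° ≈ 6.341×10⁴ m/s.
T = 2πm/(|q|B) = 2π(6.644×10⁻²⁷)/((3.204×10⁻¹⁹)(2.15×10⁻³)) ≈ 6.060×10⁻⁵ s.
pitch = v∥ T = (6.341×10⁴)(6.060×10⁻⁵) ≈ 3.84 m.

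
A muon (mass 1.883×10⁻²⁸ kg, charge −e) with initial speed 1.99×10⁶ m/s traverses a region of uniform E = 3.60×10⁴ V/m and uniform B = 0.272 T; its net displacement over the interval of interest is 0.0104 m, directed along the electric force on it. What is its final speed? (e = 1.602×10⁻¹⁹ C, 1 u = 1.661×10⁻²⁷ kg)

B does no work; ΔKE = |q|E d.
½mv_f² = ½mv₀² + |q|Ed = ½(1.883×10⁻²⁸)(1.99×10⁶)² + (1.602×10⁻¹⁹)(3.60×10⁴)(0.0104) ≈ 3.728×10⁻¹⁶ J + 5.998×10⁻¹⁷ J ≈ 4.328×10⁻¹⁶ J.
v_f = √(2·4.328×10⁻¹⁶/1.883×10⁻²⁸) ≈ 2.14×10⁶ m/s.

v_f ≈ 2.14×10⁶ m/s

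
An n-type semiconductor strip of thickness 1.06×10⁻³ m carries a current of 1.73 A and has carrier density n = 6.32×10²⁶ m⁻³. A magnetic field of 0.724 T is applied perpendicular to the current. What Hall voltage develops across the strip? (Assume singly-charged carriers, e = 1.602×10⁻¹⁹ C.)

V_H = IB/(n e t).
V_H = (1.73)(0.724)/((6.32×10²⁶)(1.602×10⁻¹⁹)(1.06×10⁻³)) ≈ 1.17×10⁻⁵ V.

V_H ≈ 1.17×10⁻⁵ V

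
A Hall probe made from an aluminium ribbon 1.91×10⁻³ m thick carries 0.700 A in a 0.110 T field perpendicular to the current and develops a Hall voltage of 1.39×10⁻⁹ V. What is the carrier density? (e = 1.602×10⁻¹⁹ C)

n ≈ 1.81×10²⁹ m⁻³

From V_H = IB/(n e t), n = IB/(V_H e t).
n = (0.700)(0.110)/((1.39×10⁻⁹)(1.602×10⁻¹⁹)(1.91×10⁻³)) ≈ 1.81×10²⁹ m⁻³.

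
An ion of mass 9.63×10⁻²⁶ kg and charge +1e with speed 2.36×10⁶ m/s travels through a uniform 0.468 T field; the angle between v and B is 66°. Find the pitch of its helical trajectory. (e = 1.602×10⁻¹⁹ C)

p ≈ 7.75 m

v∥ = v cosθ = 2.36×10⁶·cos66° ≈ 9.599×10⁵ m/s.
T = 2πm/(|q|B) = 2π(9.63×10⁻²⁶)/((1.602×10⁻¹⁹)(0.468)) ≈ 8.070×10⁻⁶ s.
pitch = v∥ T = (9.599×10⁵)(8.070×10⁻⁶) ≈ 7.75 m.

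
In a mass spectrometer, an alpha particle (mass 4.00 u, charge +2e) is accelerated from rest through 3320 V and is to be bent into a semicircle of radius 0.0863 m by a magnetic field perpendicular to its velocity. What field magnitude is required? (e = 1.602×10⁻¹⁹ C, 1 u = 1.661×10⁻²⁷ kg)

v = √(2|q|V/m) = √(2·3.204×10⁻¹⁹·3320/6.644×10⁻²⁷) ≈ 5.659×10⁵ m/s.
B = mv/(|q|r) = (6.644×10⁻²⁷)(5.659×10⁵)/((3.204×10⁻¹⁹)(0.0863)) ≈ 0.136 T.

B ≈ 0.136 T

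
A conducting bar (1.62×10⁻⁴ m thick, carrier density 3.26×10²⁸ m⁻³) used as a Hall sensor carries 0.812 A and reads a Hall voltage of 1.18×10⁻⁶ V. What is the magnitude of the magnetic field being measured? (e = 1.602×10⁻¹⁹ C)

B ≈ 1.23 T

From V_H = IB/(n e t), B = V_H n e t / I.
B = (1.18×10⁻⁶)(3.26×10²⁸)(1.602×10⁻¹⁹)(1.62×10⁻⁴)/0.812 ≈ 1.23 T.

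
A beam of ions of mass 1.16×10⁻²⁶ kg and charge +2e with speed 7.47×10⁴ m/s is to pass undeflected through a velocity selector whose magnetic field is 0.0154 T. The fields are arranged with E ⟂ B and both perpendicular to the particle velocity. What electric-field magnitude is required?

For straight-line motion qE = qvB, so E = vB.
E = 7.47×10⁴ × 0.0154 = 1150 V/m.

E = 1150 V/m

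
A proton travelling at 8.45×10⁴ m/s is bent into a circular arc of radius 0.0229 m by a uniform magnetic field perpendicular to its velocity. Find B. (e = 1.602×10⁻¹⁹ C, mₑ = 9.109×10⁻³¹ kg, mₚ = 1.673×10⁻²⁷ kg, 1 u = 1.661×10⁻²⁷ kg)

From |q|vB = mv²/r, B = mv/(|q|r).
B = (1.673×10⁻²⁷)(8.45×10⁴)/((1.602×10⁻¹⁹)(0.0229)) ≈ 0.0385 T.

B ≈ 0.0385 T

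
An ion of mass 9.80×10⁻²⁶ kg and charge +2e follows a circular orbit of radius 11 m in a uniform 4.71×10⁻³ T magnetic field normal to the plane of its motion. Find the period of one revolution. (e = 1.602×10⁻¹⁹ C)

T ≈ 4.08×10⁻⁴ s

The cyclotron period depends only on m, q, B: T = 2πm/(|q|B).
T = 2π(9.80×10⁻²⁶)/((3.204×10⁻¹⁹)(4.71×10⁻³)) ≈ 4.08×10⁻⁴ s.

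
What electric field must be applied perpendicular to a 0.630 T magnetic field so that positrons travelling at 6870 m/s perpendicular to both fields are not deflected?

For straight-line motion qE = qvB, so E = vB.
E = 6870 × 0.630 = 4330 V/m.

E = 4330 V/m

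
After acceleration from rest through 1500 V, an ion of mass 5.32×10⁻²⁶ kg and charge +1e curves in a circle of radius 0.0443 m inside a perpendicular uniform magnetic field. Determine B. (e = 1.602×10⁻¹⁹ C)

v = √(2|q|V/m) = √(2·1.602×10⁻¹⁹·1500/5.32×10⁻²⁶) ≈ 9.505×10⁴ m/s.
B = mv/(|q|r) = (5.32×10⁻²⁶)(9.505×10⁴)/((1.602×10⁻¹⁹)(0.0443)) ≈ 0.712 T.

B ≈ 0.712 T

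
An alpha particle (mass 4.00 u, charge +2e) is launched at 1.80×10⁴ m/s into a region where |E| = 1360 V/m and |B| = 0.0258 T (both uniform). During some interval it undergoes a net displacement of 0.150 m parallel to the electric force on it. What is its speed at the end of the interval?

B does no work; ΔKE = |q|E d.
½mv_f² = ½mv₀² + |q|Ed = ½(6.644×10⁻²⁷)(1.80×10⁴)² + (3.204×10⁻¹⁹)(1360)(0.150) ≈ 1.076×10⁻¹⁸ J + 6.536×10⁻¹⁷ J ≈ 6.644×10⁻¹⁷ J.
v_f = √(2·6.644×10⁻¹⁷/6.644×10⁻²⁷) ≈ 1.41×10⁵ m/s.

v_f ≈ 1.41×10⁵ m/s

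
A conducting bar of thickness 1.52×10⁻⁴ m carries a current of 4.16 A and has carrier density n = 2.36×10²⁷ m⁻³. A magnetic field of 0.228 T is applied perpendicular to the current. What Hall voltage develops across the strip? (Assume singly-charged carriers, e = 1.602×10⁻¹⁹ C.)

V_H ≈ 1.65×10⁻⁵ V

V_H = IB/(n e t).
V_H = (4.16)(0.228)/((2.36×10²⁷)(1.602×10⁻¹⁹)(1.52×10⁻⁴)) ≈ 1.65×10⁻⁵ V.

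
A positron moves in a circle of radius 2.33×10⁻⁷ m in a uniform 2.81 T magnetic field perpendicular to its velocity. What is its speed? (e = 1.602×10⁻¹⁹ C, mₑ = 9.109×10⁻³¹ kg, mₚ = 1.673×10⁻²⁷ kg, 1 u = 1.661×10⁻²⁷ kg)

v ≈ 1.15×10⁵ m/s

From |q|vB = mv²/r, v = |q|Br/m.
v = (1.602×10⁻¹⁹)(2.81)(2.33×10⁻⁷)/9.109×10⁻³¹ ≈ 1.15×10⁵ m/s.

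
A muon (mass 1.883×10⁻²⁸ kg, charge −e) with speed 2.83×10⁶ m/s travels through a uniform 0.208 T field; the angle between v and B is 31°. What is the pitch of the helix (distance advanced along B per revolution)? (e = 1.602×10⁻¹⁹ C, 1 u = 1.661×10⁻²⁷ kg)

v∥ = v cosθ = 2.83×10⁶·cos31° ≈ 2.426×10⁶ m/s.
T = 2πm/(|q|B) = 2π(1.883×10⁻²⁸)/((1.602×10⁻¹⁹)(0.208)) ≈ 3.551×10⁻⁸ s.
pitch = v∥ T = (2.426×10⁶)(3.551×10⁻⁸) ≈ 0.0861 m.

p ≈ 0.0861 m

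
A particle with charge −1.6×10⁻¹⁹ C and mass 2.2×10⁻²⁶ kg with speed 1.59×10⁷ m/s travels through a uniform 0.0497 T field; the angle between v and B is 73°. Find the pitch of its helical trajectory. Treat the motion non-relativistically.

v∥ = v cosθ = 1.59×10⁷·cos73° ≈ 4.649×10⁶ m/s.
T = 2πm/(|q|B) = 2π(2.2×10⁻²⁶)/((1.6×10⁻¹⁹)(0.0497)) ≈ 1.738×10⁻⁵ s.
pitch = v∥ T = (4.649×10⁶)(1.738×10⁻⁵) ≈ 80.8 m.

p ≈ 80.8 m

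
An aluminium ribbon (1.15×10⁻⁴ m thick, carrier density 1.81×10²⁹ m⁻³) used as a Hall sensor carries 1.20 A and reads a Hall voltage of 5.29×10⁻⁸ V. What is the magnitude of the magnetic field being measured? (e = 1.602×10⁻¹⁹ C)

B ≈ 0.147 T

From V_H = IB/(n e t), B = V_H n e t / I.
B = (5.29×10⁻⁸)(1.81×10²⁹)(1.602×10⁻¹⁹)(1.15×10⁻⁴)/1.20 ≈ 0.147 T.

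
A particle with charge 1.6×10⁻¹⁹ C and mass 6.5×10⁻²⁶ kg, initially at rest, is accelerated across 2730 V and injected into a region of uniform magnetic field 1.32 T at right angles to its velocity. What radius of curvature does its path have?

r ≈ 0.0357 m

Acceleration: |q|V = ½mv² ⇒ v = √(2|q|V/m) = √(2·1.6×10⁻¹⁹·2730/6.5×10⁻²⁶) ≈ 1.159×10⁵ m/s.
In the field: r = mv/(|q|B) = (6.5×10⁻²⁶)(1.159×10⁵)/((1.6×10⁻¹⁹)(1.32)) ≈ 0.0357 m.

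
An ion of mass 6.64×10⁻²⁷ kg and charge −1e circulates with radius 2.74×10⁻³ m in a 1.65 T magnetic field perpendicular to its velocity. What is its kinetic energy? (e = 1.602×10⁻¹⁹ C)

v = |q|Br/m, then KE = ½mv² = (qBr)²/(2m).
v = (1.602×10⁻¹⁹)(1.65)(2.74×10⁻³)/6.64×10⁻²⁷ ≈ 1.091×10⁵ m/s.
KE = ½(6.64×10⁻²⁷)(1.091×10⁵)² ≈ 3.95×10⁻¹⁷ J.

KE ≈ 3.95×10⁻¹⁷ J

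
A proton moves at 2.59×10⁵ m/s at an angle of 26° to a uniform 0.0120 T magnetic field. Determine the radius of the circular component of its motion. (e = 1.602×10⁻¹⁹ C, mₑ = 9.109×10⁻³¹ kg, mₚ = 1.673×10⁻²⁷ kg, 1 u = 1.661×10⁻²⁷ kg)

r ≈ 0.0988 m

v⊥ = v sinθ = 2.59×10⁵·sin26° ≈ 1.135×10⁵ m/s.
r = m v⊥/(|q|B) = (1.673×10⁻²⁷)(1.135×10⁵)/((1.602×10⁻¹⁹)(0.0120)) ≈ 0.0988 m.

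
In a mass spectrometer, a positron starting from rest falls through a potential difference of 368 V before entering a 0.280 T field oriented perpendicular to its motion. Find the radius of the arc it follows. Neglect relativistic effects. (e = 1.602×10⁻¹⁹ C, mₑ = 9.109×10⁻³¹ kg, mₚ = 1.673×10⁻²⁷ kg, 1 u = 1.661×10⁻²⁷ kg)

r ≈ 2.31×10⁻⁴ m

Acceleration: |q|V = ½mv² ⇒ v = √(2|q|V/m) = √(2·1.602×10⁻¹⁹·368/9.109×10⁻³¹) ≈ 1.138×10⁷ m/s.
In the field: r = mv/(|q|B) = (9.109×10⁻³¹)(1.138×10⁷)/((1.602×10⁻¹⁹)(0.280)) ≈ 2.31×10⁻⁴ m.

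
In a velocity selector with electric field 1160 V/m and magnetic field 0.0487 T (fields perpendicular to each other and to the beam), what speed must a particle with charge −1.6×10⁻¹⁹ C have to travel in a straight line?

Zero net Lorentz force requires |qE| = |q v×B|, i.e. E = vB.
v = E/B = 1160/0.0487 = 2.38×10⁴ m/s.
The result is independent of the particle's charge and mass.

v = 2.38×10⁴ m/s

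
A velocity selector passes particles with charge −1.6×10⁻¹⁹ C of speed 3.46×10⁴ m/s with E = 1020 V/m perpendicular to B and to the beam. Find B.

B = 0.0295 T

Balance of forces in the selector: qE = qvB ⇒ B = E/v.
B = 1020/3.46×10⁴ = 0.0295 T.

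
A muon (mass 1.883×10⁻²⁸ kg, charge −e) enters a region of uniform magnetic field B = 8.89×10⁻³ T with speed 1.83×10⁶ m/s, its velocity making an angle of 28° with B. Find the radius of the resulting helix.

v⊥ = v sinθ = 1.83×10⁶·sin28° ≈ 8.591×10⁵ m/s.
r = m v⊥/(|q|B) = (1.883×10⁻²⁸)(8.591×10⁵)/((1.602×10⁻¹⁹)(8.89×10⁻³)) ≈ 0.114 m.

r ≈ 0.114 m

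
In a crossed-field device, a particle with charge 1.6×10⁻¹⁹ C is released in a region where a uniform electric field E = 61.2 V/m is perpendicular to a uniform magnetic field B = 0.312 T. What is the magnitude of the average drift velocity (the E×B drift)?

v_d ≈ 196 m/s

The E×B drift speed is v_d = E/B.
v_d = 61.2/0.312 = 196 m/s.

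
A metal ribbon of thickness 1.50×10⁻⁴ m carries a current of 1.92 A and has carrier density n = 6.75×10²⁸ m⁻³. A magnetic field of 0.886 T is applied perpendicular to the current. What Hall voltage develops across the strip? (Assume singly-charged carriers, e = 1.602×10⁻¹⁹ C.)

V_H = IB/(n e t).
V_H = (1.92)(0.886)/((6.75×10²⁸)(1.602×10⁻¹⁹)(1.50×10⁻⁴)) ≈ 1.05×10⁻⁶ V.

V_H ≈ 1.05×10⁻⁶ V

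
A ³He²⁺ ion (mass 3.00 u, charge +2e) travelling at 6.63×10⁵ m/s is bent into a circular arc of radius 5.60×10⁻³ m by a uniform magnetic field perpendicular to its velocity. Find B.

From |q|vB = mv²/r, B = mv/(|q|r).
B = (4.983×10⁻²⁷)(6.63×10⁵)/((3.204×10⁻¹⁹)(5.60×10⁻³)) ≈ 1.84 T.

B ≈ 1.84 T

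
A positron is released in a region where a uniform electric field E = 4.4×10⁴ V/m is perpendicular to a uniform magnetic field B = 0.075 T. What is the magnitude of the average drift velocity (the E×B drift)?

In crossed fields the guiding centre drifts at v_d = |E×B|/B² = E/B, independent of charge and mass.
v_d = 4.4×10⁴/0.075 = 5.9×10⁵ m/s.

v_d ≈ 5.9×10⁵ m/s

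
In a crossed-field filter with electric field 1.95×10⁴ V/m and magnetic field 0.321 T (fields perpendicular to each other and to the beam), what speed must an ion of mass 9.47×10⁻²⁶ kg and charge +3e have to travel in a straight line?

Straight-line motion ⇒ electric and magnetic forces cancel, so E = vB.
v = E/B = 1.95×10⁴/0.321 = 6.07×10⁴ m/s.

v = 6.07×10⁴ m/s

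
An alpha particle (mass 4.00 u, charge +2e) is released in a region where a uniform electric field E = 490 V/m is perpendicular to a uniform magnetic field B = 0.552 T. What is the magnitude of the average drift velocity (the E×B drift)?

The steady drift has the magnetic force balancing the electric force, so v_d = E/B.
v_d = 490/0.552 = 888 m/s.

v_d ≈ 888 m/s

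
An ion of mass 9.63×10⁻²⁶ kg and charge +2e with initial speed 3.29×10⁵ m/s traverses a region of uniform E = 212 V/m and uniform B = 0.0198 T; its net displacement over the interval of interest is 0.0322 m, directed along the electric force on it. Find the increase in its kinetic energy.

ΔKE ≈ 2.19×10⁻¹⁸ J

The magnetic force is always ⟂ v and does no work; only the electric force changes KE.
ΔKE = F_E · d = |q|E d = (3.204×10⁻¹⁹)(212)(0.0322) ≈ 2.19×10⁻¹⁸ J.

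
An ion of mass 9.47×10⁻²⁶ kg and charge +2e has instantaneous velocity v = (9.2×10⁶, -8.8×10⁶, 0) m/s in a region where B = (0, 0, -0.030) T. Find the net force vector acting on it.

v×B = (2.64×10⁵, 2.76×10⁵, 0) N/C.
F = q v×B = (3.204×10⁻¹⁹ C)·(2.64×10⁵, 2.76×10⁵, 0) = (8.46×10⁻¹⁴, 8.84×10⁻¹⁴, 0) N.

F ≈ (8.46×10⁻¹⁴, 8.84×10⁻¹⁴, 0) N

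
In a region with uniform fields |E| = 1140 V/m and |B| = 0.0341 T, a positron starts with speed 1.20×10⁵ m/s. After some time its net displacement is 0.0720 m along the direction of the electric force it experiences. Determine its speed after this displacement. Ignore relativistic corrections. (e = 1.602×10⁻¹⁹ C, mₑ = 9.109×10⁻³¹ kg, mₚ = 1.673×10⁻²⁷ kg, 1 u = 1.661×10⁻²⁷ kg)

v_f ≈ 5.37×10⁶ m/s

B does no work; ΔKE = |q|E d.
½mv_f² = ½mv₀² + |q|Ed = ½(9.109×10⁻³¹)(1.20×10⁵)² + (1.602×10⁻¹⁹)(1140)(0.0720) ≈ 6.558×10⁻²¹ J + 1.315×10⁻¹⁷ J ≈ 1.316×10⁻¹⁷ J.
v_f = √(2·1.316×10⁻¹⁷/9.109×10⁻³¹) ≈ 5.37×10⁶ m/s.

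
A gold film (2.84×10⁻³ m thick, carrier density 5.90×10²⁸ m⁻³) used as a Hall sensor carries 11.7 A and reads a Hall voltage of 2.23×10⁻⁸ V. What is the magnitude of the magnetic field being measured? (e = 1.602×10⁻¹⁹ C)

B ≈ 0.0512 T

From V_H = IB/(n e t), B = V_H n e t / I.
B = (2.23×10⁻⁸)(5.90×10²⁸)(1.602×10⁻¹⁹)(2.84×10⁻³)/11.7 ≈ 0.0512 T.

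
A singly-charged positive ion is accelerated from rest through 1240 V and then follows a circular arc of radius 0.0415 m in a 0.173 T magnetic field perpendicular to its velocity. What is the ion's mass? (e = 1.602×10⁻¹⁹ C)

m ≈ 3.33×10⁻²⁷ kg

Combine |q|V = ½mv² and r = mv/(|q|B): eliminate v to get m = qB²r²/(2V).
m = (1.602×10⁻¹⁹)(0.173)²(0.0415)²/(2·1240) ≈ 3.33×10⁻²⁷ kg.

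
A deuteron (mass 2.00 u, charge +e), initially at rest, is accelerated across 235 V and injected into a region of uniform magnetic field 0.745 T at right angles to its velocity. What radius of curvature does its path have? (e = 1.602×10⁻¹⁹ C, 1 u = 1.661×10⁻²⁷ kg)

r ≈ 4.19×10⁻³ m

Acceleration: |q|V = ½mv² ⇒ v = √(2|q|V/m) = √(2·1.602×10⁻¹⁹·235/3.322×10⁻²⁷) ≈ 1.505×10⁵ m/s.
In the field: r = mv/(|q|B) = (3.322×10⁻²⁷)(1.505×10⁵)/((1.602×10⁻¹⁹)(0.745)) ≈ 4.19×10⁻³ m.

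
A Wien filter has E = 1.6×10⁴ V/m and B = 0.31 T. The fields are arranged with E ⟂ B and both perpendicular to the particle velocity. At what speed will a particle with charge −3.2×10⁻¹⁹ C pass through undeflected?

Straight-line motion ⇒ electric and magnetic forces cancel, so E = vB.
v = E/B = 1.6×10⁴/0.31 = 5.2×10⁴ m/s.
The result is independent of the particle's charge and mass.

v = 5.2×10⁴ m/s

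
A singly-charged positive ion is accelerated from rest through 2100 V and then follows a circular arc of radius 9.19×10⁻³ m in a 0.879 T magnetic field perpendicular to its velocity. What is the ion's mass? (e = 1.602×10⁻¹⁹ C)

Combine |q|V = ½mv² and r = mv/(|q|B): eliminate v to get m = qB²r²/(2V).
m = (1.602×10⁻¹⁹)(0.879)²(9.19×10⁻³)²/(2·2100) ≈ 2.49×10⁻²⁷ kg.

m ≈ 2.49×10⁻²⁷ kg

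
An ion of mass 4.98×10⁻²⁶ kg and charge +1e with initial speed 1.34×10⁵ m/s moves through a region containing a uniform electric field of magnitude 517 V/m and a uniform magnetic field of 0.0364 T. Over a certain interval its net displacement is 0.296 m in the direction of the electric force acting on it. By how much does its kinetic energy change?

ΔKE ≈ 2.45×10⁻¹⁷ J

The magnetic force is always ⟂ v and does no work; only the electric force changes KE.
ΔKE = F_E · d = |q|E d = (1.602×10⁻¹⁹)(517)(0.296) ≈ 2.45×10⁻¹⁷ J.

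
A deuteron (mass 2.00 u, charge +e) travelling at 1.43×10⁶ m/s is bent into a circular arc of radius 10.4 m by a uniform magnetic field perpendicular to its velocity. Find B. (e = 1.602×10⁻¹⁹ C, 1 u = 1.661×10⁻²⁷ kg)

B ≈ 2.85×10⁻³ T

From |q|vB = mv²/r, B = mv/(|q|r).
B = (3.322×10⁻²⁷)(1.43×10⁶)/((1.602×10⁻¹⁹)(10.4)) ≈ 2.85×10⁻³ T.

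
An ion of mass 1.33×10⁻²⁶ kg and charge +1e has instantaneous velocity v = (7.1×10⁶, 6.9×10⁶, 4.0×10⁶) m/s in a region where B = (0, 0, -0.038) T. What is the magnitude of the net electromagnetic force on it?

v×B = (-2.62×10⁵, 2.70×10⁵, 0) N/C.
F = q v×B = (1.602×10⁻¹⁹ C)·(-2.62×10⁵, 2.70×10⁵, 0) = (-4.20×10⁻¹⁴, 4.32×10⁻¹⁴, 0) N.
|F| = 6.03×10⁻¹⁴ N.

|F| ≈ 6.03×10⁻¹⁴ N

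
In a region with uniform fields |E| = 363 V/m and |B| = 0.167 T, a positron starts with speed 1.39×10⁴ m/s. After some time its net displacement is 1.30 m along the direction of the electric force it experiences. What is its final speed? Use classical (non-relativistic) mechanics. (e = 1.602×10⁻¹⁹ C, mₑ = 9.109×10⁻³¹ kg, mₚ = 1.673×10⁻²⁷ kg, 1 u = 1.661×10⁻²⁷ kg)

B does no work; ΔKE = |q|E d.
½mv_f² = ½mv₀² + |q|Ed = ½(9.109×10⁻³¹)(1.39×10⁴)² + (1.602×10⁻¹⁹)(363)(1.30) ≈ 8.800×10⁻²³ J + 7.560×10⁻¹⁷ J ≈ 7.560×10⁻¹⁷ J.
v_f = √(2·7.560×10⁻¹⁷/9.109×10⁻³¹) ≈ 1.29×10⁷ m/s.

v_f ≈ 1.29×10⁷ m/s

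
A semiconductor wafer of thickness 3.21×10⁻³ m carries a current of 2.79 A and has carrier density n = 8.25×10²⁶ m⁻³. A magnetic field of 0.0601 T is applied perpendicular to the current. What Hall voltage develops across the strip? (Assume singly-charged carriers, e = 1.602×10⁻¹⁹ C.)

V_H ≈ 3.95×10⁻⁷ V

V_H = IB/(n e t).
V_H = (2.79)(0.0601)/((8.25×10²⁶)(1.602×10⁻¹⁹)(3.21×10⁻³)) ≈ 3.95×10⁻⁷ V.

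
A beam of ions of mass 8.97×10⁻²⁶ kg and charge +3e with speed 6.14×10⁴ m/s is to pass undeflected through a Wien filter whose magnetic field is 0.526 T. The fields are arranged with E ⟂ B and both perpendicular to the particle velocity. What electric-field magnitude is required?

For straight-line motion qE = qvB, so E = vB.
E = 6.14×10⁴ × 0.526 = 3.23×10⁴ V/m.

E = 3.23×10⁴ V/m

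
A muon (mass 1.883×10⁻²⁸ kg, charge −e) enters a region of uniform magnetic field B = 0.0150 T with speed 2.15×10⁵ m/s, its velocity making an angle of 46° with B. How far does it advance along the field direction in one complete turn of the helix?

v∥ = v cosθ = 2.15×10⁵·cos46° ≈ 1.494×10⁵ m/s.
T = 2πm/(|q|B) = 2π(1.883×10⁻²⁸)/((1.602×10⁻¹⁹)(0.0150)) ≈ 4.924×10⁻⁷ s.
pitch = v∥ T = (1.494×10⁵)(4.924×10⁻⁷) ≈ 0.0735 m.

p ≈ 0.0735 m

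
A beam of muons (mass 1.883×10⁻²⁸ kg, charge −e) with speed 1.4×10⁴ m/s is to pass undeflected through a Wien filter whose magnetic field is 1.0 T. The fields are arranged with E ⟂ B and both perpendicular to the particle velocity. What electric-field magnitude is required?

E = 1.4×10⁴ V/m

For straight-line motion qE = qvB, so E = vB.
E = 1.4×10⁴ × 1.0 = 1.4×10⁴ V/m.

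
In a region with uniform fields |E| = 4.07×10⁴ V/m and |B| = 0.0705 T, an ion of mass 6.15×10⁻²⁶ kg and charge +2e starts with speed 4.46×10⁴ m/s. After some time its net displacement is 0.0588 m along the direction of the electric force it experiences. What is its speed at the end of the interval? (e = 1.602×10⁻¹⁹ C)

v_f ≈ 1.64×10⁵ m/s

B does no work; ΔKE = |q|E d.
½mv_f² = ½mv₀² + |q|Ed = ½(6.15×10⁻²⁶)(4.46×10⁴)² + (3.204×10⁻¹⁹)(4.07×10⁴)(0.0588) ≈ 6.117×10⁻¹⁷ J + 7.668×10⁻¹⁶ J ≈ 8.279×10⁻¹⁶ J.
v_f = √(2·8.279×10⁻¹⁶/6.15×10⁻²⁶) ≈ 1.64×10⁵ m/s.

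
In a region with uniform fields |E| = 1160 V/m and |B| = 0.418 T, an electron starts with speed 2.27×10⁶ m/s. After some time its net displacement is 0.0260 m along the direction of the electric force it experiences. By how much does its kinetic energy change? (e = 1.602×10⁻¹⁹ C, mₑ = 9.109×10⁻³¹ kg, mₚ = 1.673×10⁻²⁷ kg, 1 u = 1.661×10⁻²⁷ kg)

ΔKE ≈ 4.83×10⁻¹⁸ J

The magnetic force is always ⟂ v and does no work; only the electric force changes KE.
ΔKE = F_E · d = |q|E d = (1.602×10⁻¹⁹)(1160)(0.0260) ≈ 4.83×10⁻¹⁸ J.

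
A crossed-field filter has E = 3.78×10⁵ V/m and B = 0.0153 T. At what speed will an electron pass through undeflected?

Straight-line motion ⇒ electric and magnetic forces cancel, so E = vB.
v = E/B = 3.78×10⁵/0.0153 = 2.47×10⁷ m/s.

v = 2.47×10⁷ m/s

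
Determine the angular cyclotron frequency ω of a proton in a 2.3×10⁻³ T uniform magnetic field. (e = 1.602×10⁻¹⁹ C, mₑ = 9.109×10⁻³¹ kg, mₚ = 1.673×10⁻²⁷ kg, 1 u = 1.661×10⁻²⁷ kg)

ω ≈ 2.2×10⁵ rad/s

ω = |q|B/m.
ω = (1.602×10⁻¹⁹)(2.3×10⁻³)/1.673×10⁻²⁷ ≈ 2.2×10⁵ rad/s.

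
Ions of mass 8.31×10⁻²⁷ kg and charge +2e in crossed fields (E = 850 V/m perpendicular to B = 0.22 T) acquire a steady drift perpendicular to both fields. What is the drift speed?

The E×B drift speed is v_d = E/B.
v_d = 850/0.22 = 3900 m/s.

v_d ≈ 3900 m/s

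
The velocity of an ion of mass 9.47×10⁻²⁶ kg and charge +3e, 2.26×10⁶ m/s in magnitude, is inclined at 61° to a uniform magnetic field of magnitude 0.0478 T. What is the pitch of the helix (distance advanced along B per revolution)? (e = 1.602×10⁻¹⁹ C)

p ≈ 28.4 m

v∥ = v cosθ = 2.26×10⁶·cos61° ≈ 1.096×10⁶ m/s.
T = 2πm/(|q|B) = 2π(9.47×10⁻²⁶)/((4.806×10⁻¹⁹)(0.0478)) ≈ 2.590×10⁻⁵ s.
pitch = v∥ T = (1.096×10⁶)(2.590×10⁻⁵) ≈ 28.4 m.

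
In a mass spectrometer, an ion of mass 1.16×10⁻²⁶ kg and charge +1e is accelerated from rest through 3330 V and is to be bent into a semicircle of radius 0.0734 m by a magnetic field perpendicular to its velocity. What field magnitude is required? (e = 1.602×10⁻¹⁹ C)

v = √(2|q|V/m) = √(2·1.602×10⁻¹⁹·3330/1.16×10⁻²⁶) ≈ 3.033×10⁵ m/s.
B = mv/(|q|r) = (1.16×10⁻²⁶)(3.033×10⁵)/((1.602×10⁻¹⁹)(0.0734)) ≈ 0.299 T.

B ≈ 0.299 T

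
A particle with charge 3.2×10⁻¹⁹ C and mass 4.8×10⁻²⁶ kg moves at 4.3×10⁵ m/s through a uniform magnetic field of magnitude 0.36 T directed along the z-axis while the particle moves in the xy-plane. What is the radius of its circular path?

r ≈ 0.18 m

The magnetic force provides the centripetal force: |q|vB = mv²/r.
r = mv/(|q|B) = (4.8×10⁻²⁶)(4.3×10⁵)/((3.2×10⁻¹⁹)(0.36)) ≈ 0.18 m.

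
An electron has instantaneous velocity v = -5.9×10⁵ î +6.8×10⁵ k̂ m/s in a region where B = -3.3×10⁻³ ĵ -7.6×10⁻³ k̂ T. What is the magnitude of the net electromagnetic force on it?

|F| ≈ 8.62×10⁻¹⁶ N

v×B = (2240, -4480, 1950) N/C.
F = q v×B = (−1.602×10⁻¹⁹ C)·(2240, -4480, 1950) = (-3.59×10⁻¹⁶, 7.18×10⁻¹⁶, -3.12×10⁻¹⁶) N.
|F| = 8.62×10⁻¹⁶ N.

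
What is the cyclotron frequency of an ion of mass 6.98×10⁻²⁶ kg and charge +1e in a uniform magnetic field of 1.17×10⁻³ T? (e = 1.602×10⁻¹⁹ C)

f = |q|B/(2πm).
f = (1.602×10⁻¹⁹)(1.17×10⁻³)/(2π·6.98×10⁻²⁶) ≈ 427 Hz.

f ≈ 427 Hz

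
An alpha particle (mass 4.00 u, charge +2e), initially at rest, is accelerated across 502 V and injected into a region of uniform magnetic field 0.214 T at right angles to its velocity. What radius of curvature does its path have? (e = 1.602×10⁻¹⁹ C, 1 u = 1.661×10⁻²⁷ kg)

Acceleration: |q|V = ½mv² ⇒ v = √(2|q|V/m) = √(2·3.204×10⁻¹⁹·502/6.644×10⁻²⁷) ≈ 2.200×10⁵ m/s.
In the field: r = mv/(|q|B) = (6.644×10⁻²⁷)(2.200×10⁵)/((3.204×10⁻¹⁹)(0.214)) ≈ 0.0213 m.

r ≈ 0.0213 m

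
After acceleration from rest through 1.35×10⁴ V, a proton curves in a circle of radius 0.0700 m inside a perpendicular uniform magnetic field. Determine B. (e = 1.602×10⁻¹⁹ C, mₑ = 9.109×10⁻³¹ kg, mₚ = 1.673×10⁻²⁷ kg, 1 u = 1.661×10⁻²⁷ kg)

B ≈ 0.240 T

v = √(2|q|V/m) = √(2·1.602×10⁻¹⁹·1.35×10⁴/1.673×10⁻²⁷) ≈ 1.608×10⁶ m/s.
B = mv/(|q|r) = (1.673×10⁻²⁷)(1.608×10⁶)/((1.602×10⁻¹⁹)(0.0700)) ≈ 0.240 T.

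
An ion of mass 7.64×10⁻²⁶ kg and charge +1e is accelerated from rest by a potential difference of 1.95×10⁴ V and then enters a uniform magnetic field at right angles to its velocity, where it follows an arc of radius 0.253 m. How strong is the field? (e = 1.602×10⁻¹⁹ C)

v = √(2|q|V/m) = √(2·1.602×10⁻¹⁹·1.95×10⁴/7.64×10⁻²⁶) ≈ 2.860×10⁵ m/s.
B = mv/(|q|r) = (7.64×10⁻²⁶)(2.860×10⁵)/((1.602×10⁻¹⁹)(0.253)) ≈ 0.539 T.

B ≈ 0.539 T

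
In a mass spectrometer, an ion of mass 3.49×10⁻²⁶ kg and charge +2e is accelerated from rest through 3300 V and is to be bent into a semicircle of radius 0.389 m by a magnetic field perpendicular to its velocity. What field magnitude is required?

v = √(2|q|V/m) = √(2·3.204×10⁻¹⁹·3300/3.49×10⁻²⁶) ≈ 2.462×10⁵ m/s.
B = mv/(|q|r) = (3.49×10⁻²⁶)(2.462×10⁵)/((3.204×10⁻¹⁹)(0.389)) ≈ 0.0689 T.

B ≈ 0.0689 T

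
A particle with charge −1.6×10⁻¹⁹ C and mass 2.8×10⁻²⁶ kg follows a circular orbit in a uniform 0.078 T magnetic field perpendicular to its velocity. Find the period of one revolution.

The cyclotron period depends only on m, q, B: T = 2πm/(|q|B).
T = 2π(2.8×10⁻²⁶)/((1.6×10⁻¹⁹)(0.078)) ≈ 1.4×10⁻⁵ s.

T ≈ 1.4×10⁻⁵ s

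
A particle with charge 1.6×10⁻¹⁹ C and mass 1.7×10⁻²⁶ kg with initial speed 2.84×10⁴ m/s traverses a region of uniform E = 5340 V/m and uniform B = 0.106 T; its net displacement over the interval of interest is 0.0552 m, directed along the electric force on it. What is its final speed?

v_f ≈ 7.97×10⁴ m/s

B does no work; ΔKE = |q|E d.
½mv_f² = ½mv₀² + |q|Ed = ½(1.7×10⁻²⁶)(2.84×10⁴)² + (1.6×10⁻¹⁹)(5340)(0.0552) ≈ 6.856×10⁻¹⁸ J + 4.716×10⁻¹⁷ J ≈ 5.402×10⁻¹⁷ J.
v_f = √(2·5.402×10⁻¹⁷/1.7×10⁻²⁶) ≈ 7.97×10⁴ m/s.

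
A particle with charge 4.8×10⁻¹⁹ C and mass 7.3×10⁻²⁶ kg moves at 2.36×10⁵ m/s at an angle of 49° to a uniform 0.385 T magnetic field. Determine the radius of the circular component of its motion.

v⊥ = v sinθ = 2.36×10⁵·sin49° ≈ 1.781×10⁵ m/s.
r = m v⊥/(|q|B) = (7.3×10⁻²⁶)(1.781×10⁵)/((4.8×10⁻¹⁹)(0.385)) ≈ 0.0704 m.

r ≈ 0.0704 m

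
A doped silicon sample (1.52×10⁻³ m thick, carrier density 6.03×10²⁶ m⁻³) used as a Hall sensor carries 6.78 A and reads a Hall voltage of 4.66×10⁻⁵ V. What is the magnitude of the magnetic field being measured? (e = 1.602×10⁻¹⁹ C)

B ≈ 1.01 T

From V_H = IB/(n e t), B = V_H n e t / I.
B = (4.66×10⁻⁵)(6.03×10²⁶)(1.602×10⁻¹⁹)(1.52×10⁻³)/6.78 ≈ 1.01 T.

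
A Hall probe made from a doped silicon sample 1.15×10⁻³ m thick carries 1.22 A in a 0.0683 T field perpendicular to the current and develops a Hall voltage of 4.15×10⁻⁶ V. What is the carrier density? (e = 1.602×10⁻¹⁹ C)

n ≈ 1.09×10²⁶ m⁻³

From V_H = IB/(n e t), n = IB/(V_H e t).
n = (1.22)(0.0683)/((4.15×10⁻⁶)(1.602×10⁻¹⁹)(1.15×10⁻³)) ≈ 1.09×10²⁶ m⁻³.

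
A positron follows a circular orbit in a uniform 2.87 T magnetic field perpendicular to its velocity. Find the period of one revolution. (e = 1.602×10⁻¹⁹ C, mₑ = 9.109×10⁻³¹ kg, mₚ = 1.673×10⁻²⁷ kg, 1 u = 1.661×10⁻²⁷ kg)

T ≈ 1.24×10⁻¹¹ s

The cyclotron period depends only on m, q, B: T = 2πm/(|q|B).
T = 2π(9.109×10⁻³¹)/((1.602×10⁻¹⁹)(2.87)) ≈ 1.24×10⁻¹¹ s.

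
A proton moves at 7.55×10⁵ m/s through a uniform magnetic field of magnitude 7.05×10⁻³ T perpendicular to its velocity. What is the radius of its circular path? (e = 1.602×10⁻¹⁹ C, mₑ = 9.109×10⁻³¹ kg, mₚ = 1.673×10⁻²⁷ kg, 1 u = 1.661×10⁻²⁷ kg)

r ≈ 1.12 m

The magnetic force provides the centripetal force: |q|vB = mv²/r.
r = mv/(|q|B) = (1.673×10⁻²⁷)(7.55×10⁵)/((1.602×10⁻¹⁹)(7.05×10⁻³)) ≈ 1.12 m.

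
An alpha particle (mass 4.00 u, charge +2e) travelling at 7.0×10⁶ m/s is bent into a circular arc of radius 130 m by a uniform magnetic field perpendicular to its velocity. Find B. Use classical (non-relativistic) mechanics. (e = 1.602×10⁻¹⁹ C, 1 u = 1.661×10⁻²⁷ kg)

From |q|vB = mv²/r, B = mv/(|q|r).
B = (6.644×10⁻²⁷)(7.0×10⁶)/((3.204×10⁻¹⁹)(130)) ≈ 1.1×10⁻³ T.

B ≈ 1.1×10⁻³ T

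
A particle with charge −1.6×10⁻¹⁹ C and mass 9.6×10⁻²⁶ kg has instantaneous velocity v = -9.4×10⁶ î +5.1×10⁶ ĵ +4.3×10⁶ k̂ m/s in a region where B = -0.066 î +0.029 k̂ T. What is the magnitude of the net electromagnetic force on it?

|F| ≈ 5.89×10⁻¹⁴ N

v×B = (1.48×10⁵, -1.12×10⁴, 3.37×10⁵) N/C.
F = q v×B = (−1.6×10⁻¹⁹ C)·(1.48×10⁵, -1.12×10⁴, 3.37×10⁵) = (-2.37×10⁻¹⁴, 1.79×10⁻¹⁵, -5.39×10⁻¹⁴) N.
|F| = 5.89×10⁻¹⁴ N.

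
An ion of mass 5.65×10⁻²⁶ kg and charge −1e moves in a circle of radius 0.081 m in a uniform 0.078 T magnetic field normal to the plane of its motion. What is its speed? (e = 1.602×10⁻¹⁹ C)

v ≈ 1.8×10⁴ m/s

From |q|vB = mv²/r, v = |q|Br/m.
v = (1.602×10⁻¹⁹)(0.078)(0.081)/5.65×10⁻²⁶ ≈ 1.8×10⁴ m/s.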